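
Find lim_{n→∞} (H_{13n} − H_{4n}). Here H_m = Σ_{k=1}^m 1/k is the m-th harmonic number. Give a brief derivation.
lim = ln(13/4)

Euler-Maclaurin gives H_m = ln m + γ + 1/(2m) + O(1/m^2). The γ and O(1/m) terms cancel in the difference:
  H_{13n} − H_{4n} = ln(13n) − ln(4n) + O(1/n) = ln(13/4) + O(1/n).
Hence the limit is ln(13/4).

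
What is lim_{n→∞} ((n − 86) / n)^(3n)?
lim = e^(−258)

Rewrite as (1 − 86/n)^(3n). By the standard limit (1 + x/n)^n → e^x, we have (1 − 86/n)^n → e^(−86), and raising to the 3rd power gives e^(−258).
More precisely, ln[(1 − 86/n)^(3n)] = 3n · ln(1 − 86/n) = 3n · (-86/n + O(1/n^2)) = -258 + O(1/n) → -258.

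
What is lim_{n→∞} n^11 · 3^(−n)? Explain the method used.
lim = 0

Exponentials with base > 1 dominate every fixed polynomial: for any fixed c, n^c / 3^n → 0 as n → ∞ (e.g. by the ratio test, or by writing 3^n = e^(n ln 3) and noting e^(n ln 3) / n^c → ∞). Hence n^11 · 3^(−n) = n^11 / 3^n → 0.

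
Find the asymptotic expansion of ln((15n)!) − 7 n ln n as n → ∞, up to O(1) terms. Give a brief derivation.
ln((15n)!) − 7 n ln n = 8 n ln n + 15(ln 15 − 1) n + (1/2) ln(2π·15n) + O(1/n)

Stirling: ln((15n)!) = 15n ln(15n) − 15n + (1/2) ln(2π·15n) + O(1/n).
Expand 15n ln(15n) = 15n (ln n + ln 15) = 15n ln n + 15n ln 15.
Subtract 7n ln n: leading term is (15 − 7) n ln n = 8 n ln n. The next term is 15n ln 15 − 15n = 15(ln 15 − 1) n. Then the (1/2) ln(2π·15n) correction.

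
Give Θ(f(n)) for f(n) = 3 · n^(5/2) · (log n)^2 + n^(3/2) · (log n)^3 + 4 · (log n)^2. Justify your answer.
f(n) ∈ Θ(n^(5/2) · (log n)^2)

Compare the terms by growth order. For large n, n^a · (log n)^b dominates n^a' · (log n)^b' iff a > a', or (a = a' and b > b'). Ranking the 3 terms shows the dominant one is 3 · n^(5/2) · (log n)^2. Hence f(n) ∈ Θ(n^(5/2) · (log n)^2).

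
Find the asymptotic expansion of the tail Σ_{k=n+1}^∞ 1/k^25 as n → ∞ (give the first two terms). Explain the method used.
Σ_{k>n} 1/k^25 = 1/(24 · n^24) − 1/(2 · n^25) + O(1/n^26)

Compare to the integral: ∫_{n}^∞ x^(−25) dx = [−x^(−24)/24]_{n}^∞ = 1/((25−1)·n^24). The Euler-Maclaurin correction adds −f(n)/2 = −1/(2·n^25). Euler-Maclaurin then gives
  Σ_{k>n} 1/k^25 = ∫_{n}^∞ dx/x^25 − 1/(2·n^25) + O(1/n^26).
(Equivalently this is ζ(25) − Σ_{k≤n} 1/k^25.)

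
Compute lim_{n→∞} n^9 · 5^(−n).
lim = 0

Exponentials with base > 1 dominate every fixed polynomial: for any fixed c, n^c / 5^n → 0 as n → ∞ (e.g. by the ratio test, or by writing 5^n = e^(n ln 5) and noting e^(n ln 5) / n^c → ∞). Hence n^9 · 5^(−n) = n^9 / 5^n → 0.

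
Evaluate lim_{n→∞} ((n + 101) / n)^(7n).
lim = e^707

Rewrite as (1 + 101/n)^(7n). By the standard limit (1 + x/n)^n → e^x, we have (1 + 101/n)^n → e^101, and raising to the 7th power gives e^707.
More precisely, ln[(1 + 101/n)^(7n)] = 7n · ln(1 + 101/n) = 7n · (101/n + O(1/n^2)) = 707 + O(1/n) → 707.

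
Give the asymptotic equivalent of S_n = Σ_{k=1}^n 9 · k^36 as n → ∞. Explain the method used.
S_n ~ 9 · n^37 / 37

By integral comparison (Euler-Maclaurin), Σ_{k=1}^n 9 · k^36 = 9 · ∫_0^n x^36 dx + O(n^36) = 9 · n^37/37 + O(n^36). (Equivalently, Faulhaber's formula gives the same leading term.)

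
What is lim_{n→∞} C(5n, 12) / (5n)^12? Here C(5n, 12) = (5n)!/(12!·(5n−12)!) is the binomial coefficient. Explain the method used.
lim = 1/12! = 1/479001600

With N = 5n → ∞: C(N, 12) / N^12 = [N(N−1)…(N−11)] / (12! · N^12) = (1/12!) · 1 · (1 − 1/(5n)) · … · (1 − 11/(5n)). Each factor → 1 as N → ∞, so the limit is 1/12! = 1/479001600.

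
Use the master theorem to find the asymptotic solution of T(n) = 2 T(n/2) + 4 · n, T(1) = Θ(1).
T(n) = Θ(n log n)

log_2 2 = 1, and f(n) = 4 · n = Θ(n^(log_2 2)). This is Case 2 of the master theorem: T(n) = Θ(f(n) · log n) = Θ(n log n).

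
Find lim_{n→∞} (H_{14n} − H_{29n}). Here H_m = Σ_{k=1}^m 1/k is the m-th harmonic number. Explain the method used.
lim = ln(14/29)

Euler-Maclaurin gives H_m = ln m + γ + 1/(2m) + O(1/m^2). The γ and O(1/m) terms cancel in the difference:
  H_{14n} − H_{29n} = ln(14n) − ln(29n) + O(1/n) = ln(14/29) + O(1/n).
Hence the limit is ln(14/29).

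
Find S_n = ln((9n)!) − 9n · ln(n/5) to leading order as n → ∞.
S_n ~ 9n · (ln 45 − 1) + O(ln n)

Stirling: ln((9n)!) = 9n ln(9n) − 9n + O(ln n).
  S_n = 9n ln(9n) − 9n − 9n ln(n/5) + O(ln n)
      = 9n ln(9n) − 9n ln n + 9n ln 5 − 9n + O(ln n)
      = 9n ln 9 + 9n ln 5 − 9n + O(ln n)
      = 9n (ln 45 − 1) + O(ln n).
Numerically ln(45) − 1 ≈ 2.8067.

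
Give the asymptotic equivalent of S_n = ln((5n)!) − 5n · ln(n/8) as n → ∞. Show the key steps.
S_n ~ 5n · (ln 40 − 1) + O(ln n)

Stirling: ln((5n)!) = 5n ln(5n) − 5n + O(ln n).
  S_n = 5n ln(5n) − 5n − 5n ln(n/8) + O(ln n)
      = 5n ln(5n) − 5n ln n + 5n ln 8 − 5n + O(ln n)
      = 5n ln 5 + 5n ln 8 − 5n + O(ln n)
      = 5n (ln 40 − 1) + O(ln n).
Numerically ln(40) − 1 ≈ 2.6889.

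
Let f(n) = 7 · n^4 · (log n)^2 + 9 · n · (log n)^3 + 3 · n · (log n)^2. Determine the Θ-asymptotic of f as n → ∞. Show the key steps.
f(n) ∈ Θ(n^4 · (log n)^2)

Compare the terms by growth order. For large n, n^a · (log n)^b dominates n^a' · (log n)^b' iff a > a', or (a = a' and b > b'). Ranking the 3 terms shows the dominant one is 7 · n^4 · (log n)^2. Hence f(n) ∈ Θ(n^4 · (log n)^2).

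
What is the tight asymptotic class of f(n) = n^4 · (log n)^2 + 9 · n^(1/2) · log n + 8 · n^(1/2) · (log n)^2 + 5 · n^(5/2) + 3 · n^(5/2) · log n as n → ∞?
f(n) ∈ Θ(n^4 · (log n)^2)

Compare the terms by growth order. For large n, n^a · (log n)^b dominates n^a' · (log n)^b' iff a > a', or (a = a' and b > b'). Ranking the 5 terms shows the dominant one is n^4 · (log n)^2. Hence f(n) ∈ Θ(n^4 · (log n)^2).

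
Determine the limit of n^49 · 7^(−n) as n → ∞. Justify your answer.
lim = 0

Exponentials with base > 1 dominate every fixed polynomial: for any fixed c, n^c / 7^n → 0 as n → ∞ (e.g. by the ratio test, or by writing 7^n = e^(n ln 7) and noting e^(n ln 7) / n^c → ∞). Hence n^49 · 7^(−n) = n^49 / 7^n → 0.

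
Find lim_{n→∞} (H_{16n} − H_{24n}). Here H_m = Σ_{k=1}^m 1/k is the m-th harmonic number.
lim = ln(16/24) = ln(2/3)

Euler-Maclaurin gives H_m = ln m + γ + 1/(2m) + O(1/m^2). The γ and O(1/m) terms cancel in the difference:
  H_{16n} − H_{24n} = ln(16n) − ln(24n) + O(1/n) = ln(16/24) + O(1/n).
Hence the limit is ln(16/24) = ln(2/3).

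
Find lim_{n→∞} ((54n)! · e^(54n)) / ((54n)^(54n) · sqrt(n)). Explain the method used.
lim = sqrt(2π·54)

Stirling: (54n)! ~ sqrt(2π·54n) · (54n/e)^(54n). Hence
  (54n)! · e^(54n) / (54n)^(54n) ~ sqrt(2π·54n).
Dividing by sqrt(n): sqrt(2π·54n) / sqrt(n) = sqrt(2π·54) · n^((1−1)/2), so the limit is sqrt(2π·54).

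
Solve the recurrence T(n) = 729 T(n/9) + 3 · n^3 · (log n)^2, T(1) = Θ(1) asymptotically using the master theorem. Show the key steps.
T(n) = Θ(n^3 · (log n)^3)

Here log_9 729 = 3 and f(n) = 3 · n^3 · (log n)^2 = Θ(n^(log_9 729) · (log n)^2). This is the extended Case 2 of the master theorem (f matches the critical exponent up to log factors), giving T(n) = Θ(n^(log_9 729) · (log n)^(2+1)) = Θ(n^3 · (log n)^3).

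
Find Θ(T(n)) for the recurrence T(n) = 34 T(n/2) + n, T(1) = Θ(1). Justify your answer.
T(n) = Θ(n^(log_2 34))

Master theorem: compare f(n) = n to n^(log_2 34) where log_2 34 ≈ 5.087. Since 1 < log_2 34, we have f(n) = O(n^(log_2 34 − ε)) for some ε > 0 — Case 1. Hence T(n) = Θ(n^(log_2 34)).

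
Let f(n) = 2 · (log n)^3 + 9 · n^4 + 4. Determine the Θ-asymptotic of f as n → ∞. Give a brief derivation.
f(n) ∈ Θ(n^4)

Compare the terms by growth order. For large n, n^a · (log n)^b dominates n^a' · (log n)^b' iff a > a', or (a = a' and b > b'). Ranking the 3 terms shows the dominant one is 9 · n^4. Hence f(n) ∈ Θ(n^4).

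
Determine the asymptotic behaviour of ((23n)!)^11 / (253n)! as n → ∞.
((23n)!)^11/(253n)! ~ ((2π·23n)^(10/2) / sqrt(11)) · 11^(−11·23n)  →  0

Write N = 23n. Stirling: N! ~ sqrt(2π N)(N/e)^N and (11N)! ~ sqrt(2π·11N)·(11N/e)^(11N).
  (N!)^11/(11N)! ~ (2π N)^(11/2) (N/e)^(11N) / [sqrt(2π·11N) (11N/e)^(11N)]
     = (2π N)^(11/2) / sqrt(2π·11N) · (N/(11N))^(11N)
     = (2π N)^((11−1)/2) / sqrt(11) · 11^(−11N).
Since 11^11 > 1, the factor 11^(−11N) decays exponentially, so the ratio → 0. Substituting N = 23n gives the stated form.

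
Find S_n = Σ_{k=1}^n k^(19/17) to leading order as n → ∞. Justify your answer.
S_n ~ (17/36) · n^(36/17)

Integral comparison: Σ_{k=1}^n k^(19/17) = ∫_0^n x^(19/17) dx + O(n^(19/17)). The integral is n^(1 + 19/17) / (1 + 19/17) = n^((19+17)/17) / ((19+17)/17) = (17/36) · n^(36/17).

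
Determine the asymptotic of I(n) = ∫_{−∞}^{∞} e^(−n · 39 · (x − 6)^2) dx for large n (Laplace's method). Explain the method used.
I(n) = sqrt(π/(39n))

Here φ(x) = 39 · (x − 6)^2 has its unique minimum at x* = 6 with φ(x*) = 0 and φ''(x*) = 78. Laplace's method gives
  I(n) ~ e^(−n φ(x*)) · sqrt(2π / (n · φ''(x*))) = sqrt(2π / (78n)) = sqrt(π/(39n)).
This is exact: substituting u = (x − 6)·sqrt(39n) gives I(n) = (1/sqrt(39n)) ∫_{−∞}^{∞} e^(−u^2) du = sqrt(π/(39n)).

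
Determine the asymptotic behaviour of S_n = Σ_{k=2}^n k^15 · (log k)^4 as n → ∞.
S_n ~ n^16 · (log n)^4 / 16

By integral comparison, S_n = ∫_1^n x^15 · (log x)^4 dx + O(n^15 · (log n)^4). For the integral, the leading term of ∫_1^n x^15 (log x)^4 dx is n^16/16 · (log n)^4 (by repeated integration by parts; each step lowers the log-exponent and produces a relatively O(1/log n) correction). Hence S_n ~ n^16 · (log n)^4 / 16.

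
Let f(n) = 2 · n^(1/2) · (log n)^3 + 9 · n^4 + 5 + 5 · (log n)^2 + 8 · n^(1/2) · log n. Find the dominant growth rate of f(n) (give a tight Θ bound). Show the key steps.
f(n) ∈ Θ(n^4)

Compare the terms by growth order. For large n, n^a · (log n)^b dominates n^a' · (log n)^b' iff a > a', or (a = a' and b > b'). Ranking the 5 terms shows the dominant one is 9 · n^4. Hence f(n) ∈ Θ(n^4).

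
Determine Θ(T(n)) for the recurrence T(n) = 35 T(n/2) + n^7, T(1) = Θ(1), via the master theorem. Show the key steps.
T(n) = Θ(n^7)

log_2 35 ≈ 5.129. f(n) = n^7 dominates n^(log_2 35) since 7 > 5.129, and the regularity condition a·f(n/b) = 35·(n/2)^7 = (35/128)·n^7 ≤ c·f(n) holds with c = 35/128 ≈ 0.273 < 1. So this is Case 3: T(n) = Θ(f(n)) = Θ(n^7).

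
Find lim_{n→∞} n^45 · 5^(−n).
lim = 0

Exponentials with base > 1 dominate every fixed polynomial: for any fixed c, n^c / 5^n → 0 as n → ∞ (e.g. by the ratio test, or by writing 5^n = e^(n ln 5) and noting e^(n ln 5) / n^c → ∞). Hence n^45 · 5^(−n) = n^45 / 5^n → 0.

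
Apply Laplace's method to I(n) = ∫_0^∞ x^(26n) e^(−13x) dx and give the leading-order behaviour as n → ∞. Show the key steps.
I(n) ~ (sqrt(2π·26n) / 13) · (26n/(13e))^(26n)

Write the integrand as exp(26n ln x − 13x) and set f(x) = 26n ln x − 13x. Then f'(x) = 26n/x − 13 = 0 at x* = 26n/13, and f''(x*) = −26n/x*^2 = −13^2/(26n). Laplace's method (interior maximum) gives
  I(n) ~ e^(f(x*)) · sqrt(2π / |f''(x*)|)
        = exp(26n ln(26n/13) − 26n) · sqrt(2π · 26n / 13^2)
        = (26n/13)^(26n) e^(−26n) · sqrt(2π·26n) / 13
        = (sqrt(2π·26n) / 13) · (26n/(13e))^(26n).
This matches Γ(26n+1)/13^(26n+1) with Stirling applied to Γ.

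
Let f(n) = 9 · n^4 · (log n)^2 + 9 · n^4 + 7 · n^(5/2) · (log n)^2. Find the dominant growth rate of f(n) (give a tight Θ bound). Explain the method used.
f(n) ∈ Θ(n^4 · (log n)^2)

Compare the terms by growth order. For large n, n^a · (log n)^b dominates n^a' · (log n)^b' iff a > a', or (a = a' and b > b'). Ranking the 3 terms shows the dominant one is 9 · n^4 · (log n)^2. Hence f(n) ∈ Θ(n^4 · (log n)^2).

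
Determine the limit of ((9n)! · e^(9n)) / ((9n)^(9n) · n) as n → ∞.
lim = 0

Stirling: (9n)! ~ sqrt(2π·9n) · (9n/e)^(9n). Hence
  (9n)! · e^(9n) / (9n)^(9n) ~ sqrt(2π·9n).
Dividing by n: sqrt(2π·9n) / n = sqrt(2π·9) · n^((1−2)/2), so the expression behaves like sqrt(2π·9) · n^((1−2)/2) → 0.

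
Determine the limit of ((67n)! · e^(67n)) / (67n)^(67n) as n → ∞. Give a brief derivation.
lim = ∞

Stirling: (67n)! ~ sqrt(2π·67n) · (67n/e)^(67n). Hence
  (67n)! · e^(67n) / (67n)^(67n) ~ sqrt(2π·67n) = sqrt(2π·67) · sqrt(n) → ∞.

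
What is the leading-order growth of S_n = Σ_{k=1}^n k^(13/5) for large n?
S_n ~ (5/18) · n^(18/5)

Integral comparison: Σ_{k=1}^n k^(13/5) = ∫_0^n x^(13/5) dx + O(n^(13/5)). The integral is n^(1 + 13/5) / (1 + 13/5) = n^((13+5)/5) / ((13+5)/5) = (5/18) · n^(18/5).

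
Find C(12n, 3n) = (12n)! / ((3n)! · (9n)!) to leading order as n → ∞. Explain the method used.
C(12n, 3n) ~ (256/27)^(3n) · sqrt(2/(3π·3n))

Write N = 3n. Apply Stirling to each factorial:
  (4N)! ~ sqrt(2π·4N) · (4N/e)^(4N),
  N! ~ sqrt(2π N) · (N/e)^N,
  (3N)! ~ sqrt(2π·3N) · (3N/e)^(3N).
The exponential factors combine to (4N)^(4N) / (N^N · (3N)^(3N)) = 4^(4N)/3^(3N) = (4^4/3^3)^N = (256/27)^N.
The square-root prefactors combine to sqrt(2π·4N) / (sqrt(2π N)·sqrt(2π·3N)) = sqrt(4 / (2π·3·N)) = sqrt(2/(3π·3n)).
Substituting N = 3n: C(12n, 3n) ~ (256/27)^(3n) · sqrt(2/(3π·3n)).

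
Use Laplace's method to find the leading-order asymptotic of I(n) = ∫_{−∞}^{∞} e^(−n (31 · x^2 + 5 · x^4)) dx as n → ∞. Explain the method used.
I(n) ~ sqrt(π/(31n))

φ(x) = 31 · x^2 + 5 · x^4 has its unique global minimum at x* = 0 (since φ'(x) = 62x + 20x^3 = 0 only at x = 0 for real x with both coefficients positive, and φ → ∞ as |x| → ∞). At x* = 0, φ(0) = 0 and φ''(0) = 62. Laplace's method then gives
  I(n) ~ sqrt(2π / (n · φ''(0))) · e^(−n φ(0)) = sqrt(2π / (62n)) = sqrt(π/(31n)).
The 5 · x^4 term contributes only at subleading order (an O(1/n) relative correction).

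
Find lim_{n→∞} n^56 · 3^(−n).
lim = 0

Exponentials with base > 1 dominate every fixed polynomial: for any fixed c, n^c / 3^n → 0 as n → ∞ (e.g. by the ratio test, or by writing 3^n = e^(n ln 3) and noting e^(n ln 3) / n^c → ∞). Hence n^56 · 3^(−n) = n^56 / 3^n → 0.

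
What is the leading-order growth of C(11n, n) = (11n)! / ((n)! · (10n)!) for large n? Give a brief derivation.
C(11n, n) ~ (285311670611/10000000000)^(n) · sqrt(11/(20π·n))

Write N = n. Apply Stirling to each factorial:
  (11N)! ~ sqrt(2π·11N) · (11N/e)^(11N),
  N! ~ sqrt(2π N) · (N/e)^N,
  (10N)! ~ sqrt(2π·10N) · (10N/e)^(10N).
The exponential factors combine to (11N)^(11N) / (N^N · (10N)^(10N)) = 11^(11N)/10^(10N) = (11^11/10^10)^N = (285311670611/10000000000)^N.
The square-root prefactors combine to sqrt(2π·11N) / (sqrt(2π N)·sqrt(2π·10N)) = sqrt(11 / (2π·10·N)) = sqrt(11/(20π·n)).
Substituting N = n: C(11n, n) ~ (285311670611/10000000000)^(n) · sqrt(11/(20π·n)).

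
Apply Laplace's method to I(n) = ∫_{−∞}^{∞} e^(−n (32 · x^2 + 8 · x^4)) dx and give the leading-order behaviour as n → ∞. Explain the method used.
I(n) ~ sqrt(π/(32n))

φ(x) = 32 · x^2 + 8 · x^4 has its unique global minimum at x* = 0 (since φ'(x) = 64x + 32x^3 = 0 only at x = 0 for real x with both coefficients positive, and φ → ∞ as |x| → ∞). At x* = 0, φ(0) = 0 and φ''(0) = 64. Laplace's method then gives
  I(n) ~ sqrt(2π / (n · φ''(0))) · e^(−n φ(0)) = sqrt(2π / (64n)) = sqrt(π/(32n)).
The 8 · x^4 term contributes only at subleading order (an O(1/n) relative correction).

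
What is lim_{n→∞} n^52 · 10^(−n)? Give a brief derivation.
lim = 0

Exponentials with base > 1 dominate every fixed polynomial: for any fixed c, n^c / 10^n → 0 as n → ∞ (e.g. by the ratio test, or by writing 10^n = e^(n ln 10) and noting e^(n ln 10) / n^c → ∞). Hence n^52 · 10^(−n) = n^52 / 10^n → 0.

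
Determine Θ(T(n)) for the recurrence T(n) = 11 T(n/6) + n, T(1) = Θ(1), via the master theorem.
T(n) = Θ(n^(log_6 11))

Master theorem: compare f(n) = n to n^(log_6 11) where log_6 11 ≈ 1.338. Since 1 < log_6 11, we have f(n) = O(n^(log_6 11 − ε)) for some ε > 0 — Case 1. Hence T(n) = Θ(n^(log_6 11)).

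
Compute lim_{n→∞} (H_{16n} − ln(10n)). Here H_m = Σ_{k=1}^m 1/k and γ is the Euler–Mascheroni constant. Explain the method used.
lim = ln(8/5) + γ

By Euler-Maclaurin, H_m = ln m + γ + O(1/m). So
  H_{16n} − ln(10n) = ln(16n) + γ − ln(10n) + O(1/n)
                       = ln(16/10) + γ + O(1/n).
Hence the limit is ln(16/10) + γ (= ln(8/5)).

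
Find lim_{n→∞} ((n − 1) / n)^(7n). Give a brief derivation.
lim = e^(−7)

Rewrite as (1 − 1/n)^(7n). By the standard limit (1 + x/n)^n → e^x, we have (1 − 1/n)^n → e^(−1), and raising to the 7th power gives e^(−7).
More precisely, ln[(1 − 1/n)^(7n)] = 7n · ln(1 − 1/n) = 7n · (-1/n + O(1/n^2)) = -7 + O(1/n) → -7.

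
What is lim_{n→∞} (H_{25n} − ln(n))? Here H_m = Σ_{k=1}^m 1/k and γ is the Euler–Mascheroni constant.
lim = ln 25 + γ

By Euler-Maclaurin, H_m = ln m + γ + O(1/m). So
  H_{25n} − ln(n) = ln(25n) + γ − ln(n) + O(1/n)
                       = ln(25/1) + γ + O(1/n).
Hence the limit is ln(25/1) + γ.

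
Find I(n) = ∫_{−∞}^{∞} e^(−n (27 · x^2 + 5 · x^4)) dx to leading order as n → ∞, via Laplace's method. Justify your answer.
I(n) ~ sqrt(π/(27n))

φ(x) = 27 · x^2 + 5 · x^4 has its unique global minimum at x* = 0 (since φ'(x) = 54x + 20x^3 = 0 only at x = 0 for real x with both coefficients positive, and φ → ∞ as |x| → ∞). At x* = 0, φ(0) = 0 and φ''(0) = 54. Laplace's method then gives
  I(n) ~ sqrt(2π / (n · φ''(0))) · e^(−n φ(0)) = sqrt(2π / (54n)) = sqrt(π/(27n)).
The 5 · x^4 term contributes only at subleading order (an O(1/n) relative correction).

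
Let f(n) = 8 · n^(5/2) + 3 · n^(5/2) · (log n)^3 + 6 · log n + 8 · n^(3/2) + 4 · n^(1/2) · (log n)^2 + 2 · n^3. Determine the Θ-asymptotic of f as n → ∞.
f(n) ∈ Θ(n^3)

Compare the terms by growth order. For large n, n^a · (log n)^b dominates n^a' · (log n)^b' iff a > a', or (a = a' and b > b'). Ranking the 6 terms shows the dominant one is 2 · n^3. Hence f(n) ∈ Θ(n^3).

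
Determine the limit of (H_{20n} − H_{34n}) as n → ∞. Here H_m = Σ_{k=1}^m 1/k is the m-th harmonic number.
lim = ln(20/34) = ln(10/17)

Euler-Maclaurin gives H_m = ln m + γ + 1/(2m) + O(1/m^2). The γ and O(1/m) terms cancel in the difference:
  H_{20n} − H_{34n} = ln(20n) − ln(34n) + O(1/n) = ln(20/34) + O(1/n).
Hence the limit is ln(20/34) = ln(10/17).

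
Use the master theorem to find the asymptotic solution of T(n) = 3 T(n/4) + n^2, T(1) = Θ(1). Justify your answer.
T(n) = Θ(n^2)

log_4 3 ≈ 0.792. f(n) = n^2 dominates n^(log_4 3) since 2 > 0.792, and the regularity condition a·f(n/b) = 3·(n/4)^2 = (3/16)·n^2 ≤ c·f(n) holds with c = 3/16 ≈ 0.188 < 1. So this is Case 3: T(n) = Θ(f(n)) = Θ(n^2).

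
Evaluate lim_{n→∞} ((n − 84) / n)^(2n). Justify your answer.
lim = e^(−168)

Rewrite as (1 − 84/n)^(2n). By the standard limit (1 + x/n)^n → e^x, we have (1 − 84/n)^n → e^(−84), and raising to the 2nd power gives e^(−168).
More precisely, ln[(1 − 84/n)^(2n)] = 2n · ln(1 − 84/n) = 2n · (-84/n + O(1/n^2)) = -168 + O(1/n) → -168.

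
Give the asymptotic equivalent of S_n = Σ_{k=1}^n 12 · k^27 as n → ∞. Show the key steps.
S_n ~ 3 · n^28 / 7

By integral comparison (Euler-Maclaurin), Σ_{k=1}^n 12 · k^27 = 12 · ∫_0^n x^27 dx + O(n^27) = 12 · n^28/28 = 3 · n^28 / 7 + O(n^27). (Equivalently, Faulhaber's formula gives the same leading term.)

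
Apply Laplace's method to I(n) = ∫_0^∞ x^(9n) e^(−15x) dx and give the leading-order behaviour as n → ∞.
I(n) ~ (sqrt(2π·9n) / 15) · (9n/(15e))^(9n)

Write the integrand as exp(9n ln x − 15x) and set f(x) = 9n ln x − 15x. Then f'(x) = 9n/x − 15 = 0 at x* = 9n/15, and f''(x*) = −9n/x*^2 = −15^2/(9n). Laplace's method (interior maximum) gives
  I(n) ~ e^(f(x*)) · sqrt(2π / |f''(x*)|)
        = exp(9n ln(9n/15) − 9n) · sqrt(2π · 9n / 15^2)
        = (9n/15)^(9n) e^(−9n) · sqrt(2π·9n) / 15
        = (sqrt(2π·9n) / 15) · (9n/(15e))^(9n).
This matches Γ(9n+1)/15^(9n+1) with Stirling applied to Γ.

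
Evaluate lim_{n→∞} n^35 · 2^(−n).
lim = 0

Exponentials with base > 1 dominate every fixed polynomial: for any fixed c, n^c / 2^n → 0 as n → ∞ (e.g. by the ratio test, or by writing 2^n = e^(n ln 2) and noting e^(n ln 2) / n^c → ∞). Hence n^35 · 2^(−n) = n^35 / 2^n → 0.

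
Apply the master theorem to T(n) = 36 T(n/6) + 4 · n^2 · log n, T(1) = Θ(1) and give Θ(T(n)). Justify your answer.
T(n) = Θ(n^2 · (log n)^2)

Here log_6 36 = 2 and f(n) = 4 · n^2 · log n = Θ(n^(log_6 36) · (log n)^1). This is the extended Case 2 of the master theorem (f matches the critical exponent up to log factors), giving T(n) = Θ(n^(log_6 36) · (log n)^(1+1)) = Θ(n^2 · (log n)^2).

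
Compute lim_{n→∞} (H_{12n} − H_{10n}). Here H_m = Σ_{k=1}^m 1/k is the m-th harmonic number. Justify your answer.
lim = ln(12/10) = ln(6/5)

Euler-Maclaurin gives H_m = ln m + γ + 1/(2m) + O(1/m^2). The γ and O(1/m) terms cancel in the difference:
  H_{12n} − H_{10n} = ln(12n) − ln(10n) + O(1/n) = ln(12/10) + O(1/n).
Hence the limit is ln(12/10) = ln(6/5).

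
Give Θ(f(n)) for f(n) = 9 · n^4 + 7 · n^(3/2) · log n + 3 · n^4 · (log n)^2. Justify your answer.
f(n) ∈ Θ(n^4 · (log n)^2)

Compare the terms by growth order. For large n, n^a · (log n)^b dominates n^a' · (log n)^b' iff a > a', or (a = a' and b > b'). Ranking the 3 terms shows the dominant one is 3 · n^4 · (log n)^2. Hence f(n) ∈ Θ(n^4 · (log n)^2).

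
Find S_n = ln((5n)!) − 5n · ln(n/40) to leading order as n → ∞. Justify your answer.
S_n ~ 5n · (ln 200 − 1) + O(ln n)

Stirling: ln((5n)!) = 5n ln(5n) − 5n + O(ln n).
  S_n = 5n ln(5n) − 5n − 5n ln(n/40) + O(ln n)
      = 5n ln(5n) − 5n ln n + 5n ln 40 − 5n + O(ln n)
      = 5n ln 5 + 5n ln 40 − 5n + O(ln n)
      = 5n (ln 200 − 1) + O(ln n).
Numerically ln(200) − 1 ≈ 4.2983.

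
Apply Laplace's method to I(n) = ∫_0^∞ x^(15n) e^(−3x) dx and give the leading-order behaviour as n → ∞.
I(n) ~ (sqrt(2π·15n) / 3) · (15n/(3e))^(15n)

Write the integrand as exp(15n ln x − 3x) and set f(x) = 15n ln x − 3x. Then f'(x) = 15n/x − 3 = 0 at x* = 15n/3, and f''(x*) = −15n/x*^2 = −3^2/(15n). Laplace's method (interior maximum) gives
  I(n) ~ e^(f(x*)) · sqrt(2π / |f''(x*)|)
        = exp(15n ln(15n/3) − 15n) · sqrt(2π · 15n / 3^2)
        = (15n/3)^(15n) e^(−15n) · sqrt(2π·15n) / 3
        = (sqrt(2π·15n) / 3) · (15n/(3e))^(15n).
This matches Γ(15n+1)/3^(15n+1) with Stirling applied to Γ.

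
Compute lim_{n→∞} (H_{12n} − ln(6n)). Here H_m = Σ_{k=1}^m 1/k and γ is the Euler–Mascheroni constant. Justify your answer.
lim = ln 2 + γ

By Euler-Maclaurin, H_m = ln m + γ + O(1/m). So
  H_{12n} − ln(6n) = ln(12n) + γ − ln(6n) + O(1/n)
                       = ln(12/6) + γ + O(1/n).
Hence the limit is ln(12/6) + γ (= ln 2).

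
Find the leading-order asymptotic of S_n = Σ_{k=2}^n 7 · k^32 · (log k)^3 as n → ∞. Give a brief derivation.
S_n ~ 7 · n^33 · (log n)^3 / 33

By integral comparison, S_n = ∫_1^n 7 · x^32 · (log x)^3 dx + O(n^32 · (log n)^3). For the integral, the leading term of ∫_1^n x^32 (log x)^3 dx is n^33/33 · (log n)^3 (by repeated integration by parts; each step lowers the log-exponent and produces a relatively O(1/log n) correction). Hence S_n ~ 7 · n^33 · (log n)^3 / 33.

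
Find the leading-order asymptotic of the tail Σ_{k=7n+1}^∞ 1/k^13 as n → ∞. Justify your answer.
Σ_{k>7n} 1/k^13 ~ 1/(12 · (7n)^12)

Compare to the integral: ∫_{7n}^∞ x^(−13) dx = [−x^(−12)/12]_{7n}^∞ = 1/((13−1)·(7n)^12). Euler-Maclaurin then gives
  Σ_{k>7n} 1/k^13 = ∫_{7n}^∞ dx/x^13 − 1/(2·(7n)^13) + O(1/(7n)^14).
(Equivalently this is ζ(13) − Σ_{k≤7n} 1/k^13.)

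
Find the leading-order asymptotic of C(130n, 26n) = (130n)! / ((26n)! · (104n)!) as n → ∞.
C(130n, 26n) ~ (3125/256)^(26n) · sqrt(5/(8π·26n))

Write N = 26n. Apply Stirling to each factorial:
  (5N)! ~ sqrt(2π·5N) · (5N/e)^(5N),
  N! ~ sqrt(2π N) · (N/e)^N,
  (4N)! ~ sqrt(2π·4N) · (4N/e)^(4N).
The exponential factors combine to (5N)^(5N) / (N^N · (4N)^(4N)) = 5^(5N)/4^(4N) = (5^5/4^4)^N = (3125/256)^N.
The square-root prefactors combine to sqrt(2π·5N) / (sqrt(2π N)·sqrt(2π·4N)) = sqrt(5 / (2π·4·N)) = sqrt(5/(8π·26n)).
Substituting N = 26n: C(130n, 26n) ~ (3125/256)^(26n) · sqrt(5/(8π·26n)).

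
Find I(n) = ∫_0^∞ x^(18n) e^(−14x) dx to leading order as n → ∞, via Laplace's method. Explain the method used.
I(n) ~ (sqrt(2π·18n) / 14) · (18n/(14e))^(18n)

Write the integrand as exp(18n ln x − 14x) and set f(x) = 18n ln x − 14x. Then f'(x) = 18n/x − 14 = 0 at x* = 18n/14, and f''(x*) = −18n/x*^2 = −14^2/(18n). Laplace's method (interior maximum) gives
  I(n) ~ e^(f(x*)) · sqrt(2π / |f''(x*)|)
        = exp(18n ln(18n/14) − 18n) · sqrt(2π · 18n / 14^2)
        = (18n/14)^(18n) e^(−18n) · sqrt(2π·18n) / 14
        = (sqrt(2π·18n) / 14) · (18n/(14e))^(18n).
This matches Γ(18n+1)/14^(18n+1) with Stirling applied to Γ.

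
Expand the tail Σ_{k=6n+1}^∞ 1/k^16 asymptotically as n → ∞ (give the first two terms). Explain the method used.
Σ_{k>6n} 1/k^16 = 1/(15 · (6n)^15) − 1/(2 · (6n)^16) + O(1/(6n)^17)

Compare to the integral: ∫_{6n}^∞ x^(−16) dx = [−x^(−15)/15]_{6n}^∞ = 1/((16−1)·(6n)^15). The Euler-Maclaurin correction adds −f(6n)/2 = −1/(2·(6n)^16). Euler-Maclaurin then gives
  Σ_{k>6n} 1/k^16 = ∫_{6n}^∞ dx/x^16 − 1/(2·(6n)^16) + O(1/(6n)^17).
(Equivalently this is ζ(16) − Σ_{k≤6n} 1/k^16.)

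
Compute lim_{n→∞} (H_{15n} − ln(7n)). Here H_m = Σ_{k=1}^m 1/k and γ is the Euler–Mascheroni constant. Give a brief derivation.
lim = ln(15/7) + γ

By Euler-Maclaurin, H_m = ln m + γ + O(1/m). So
  H_{15n} − ln(7n) = ln(15n) + γ − ln(7n) + O(1/n)
                       = ln(15/7) + γ + O(1/n).
Hence the limit is ln(15/7) + γ.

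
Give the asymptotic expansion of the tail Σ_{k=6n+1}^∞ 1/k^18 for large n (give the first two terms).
Σ_{k>6n} 1/k^18 = 1/(17 · (6n)^17) − 1/(2 · (6n)^18) + O(1/(6n)^19)

Compare to the integral: ∫_{6n}^∞ x^(−18) dx = [−x^(−17)/17]_{6n}^∞ = 1/((18−1)·(6n)^17). The Euler-Maclaurin correction adds −f(6n)/2 = −1/(2·(6n)^18). Euler-Maclaurin then gives
  Σ_{k>6n} 1/k^18 = ∫_{6n}^∞ dx/x^18 − 1/(2·(6n)^18) + O(1/(6n)^19).
(Equivalently this is ζ(18) − Σ_{k≤6n} 1/k^18.)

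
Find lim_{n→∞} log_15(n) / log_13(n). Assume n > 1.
lim = ln(13) / ln(15) = log_15(13)

Change of base: log_15(n) = ln n / ln 15 and log_13(n) = ln n / ln 13. The ratio is (ln n / ln 15) · (ln 13 / ln n) = ln 13 / ln 15, a constant independent of n. So the limit is ln 13 / ln 15 = log_15(13).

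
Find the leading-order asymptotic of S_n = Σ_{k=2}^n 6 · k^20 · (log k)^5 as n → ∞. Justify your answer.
S_n ~ 2 · n^21 · (log n)^5 / 7

By integral comparison, S_n = ∫_1^n 6 · x^20 · (log x)^5 dx + O(n^20 · (log n)^5). For the integral, the leading term of ∫_1^n x^20 (log x)^5 dx is n^21/21 · (log n)^5 (by repeated integration by parts; each step lowers the log-exponent and produces a relatively O(1/log n) correction). Hence S_n ~ 2 · n^21 · (log n)^5 / 7.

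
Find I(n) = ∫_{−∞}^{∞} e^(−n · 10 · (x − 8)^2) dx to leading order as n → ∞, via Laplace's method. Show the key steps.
I(n) = sqrt(π/(10n))

Here φ(x) = 10 · (x − 8)^2 has its unique minimum at x* = 8 with φ(x*) = 0 and φ''(x*) = 20. Laplace's method gives
  I(n) ~ e^(−n φ(x*)) · sqrt(2π / (n · φ''(x*))) = sqrt(2π / (20n)) = sqrt(π/(10n)).
This is exact: substituting u = (x − 8)·sqrt(10n) gives I(n) = (1/sqrt(10n)) ∫_{−∞}^{∞} e^(−u^2) du = sqrt(π/(10n)).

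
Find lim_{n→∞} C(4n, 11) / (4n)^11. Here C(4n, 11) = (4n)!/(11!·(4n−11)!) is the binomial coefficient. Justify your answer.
lim = 1/11! = 1/39916800

With N = 4n → ∞: C(N, 11) / N^11 = [N(N−1)…(N−10)] / (11! · N^11) = (1/11!) · 1 · (1 − 1/(4n)) · … · (1 − 10/(4n)). Each factor → 1 as N → ∞, so the limit is 1/11! = 1/39916800.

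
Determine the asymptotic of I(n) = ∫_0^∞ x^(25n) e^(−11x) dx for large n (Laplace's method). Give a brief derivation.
I(n) ~ (sqrt(2π·25n) / 11) · (25n/(11e))^(25n)

Write the integrand as exp(25n ln x − 11x) and set f(x) = 25n ln x − 11x. Then f'(x) = 25n/x − 11 = 0 at x* = 25n/11, and f''(x*) = −25n/x*^2 = −11^2/(25n). Laplace's method (interior maximum) gives
  I(n) ~ e^(f(x*)) · sqrt(2π / |f''(x*)|)
        = exp(25n ln(25n/11) − 25n) · sqrt(2π · 25n / 11^2)
        = (25n/11)^(25n) e^(−25n) · sqrt(2π·25n) / 11
        = (sqrt(2π·25n) / 11) · (25n/(11e))^(25n).
This matches Γ(25n+1)/11^(25n+1) with Stirling applied to Γ.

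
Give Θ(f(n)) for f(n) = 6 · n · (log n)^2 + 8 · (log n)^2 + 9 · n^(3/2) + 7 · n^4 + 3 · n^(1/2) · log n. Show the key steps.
f(n) ∈ Θ(n^4)

Compare the terms by growth order. For large n, n^a · (log n)^b dominates n^a' · (log n)^b' iff a > a', or (a = a' and b > b'). Ranking the 5 terms shows the dominant one is 7 · n^4. Hence f(n) ∈ Θ(n^4).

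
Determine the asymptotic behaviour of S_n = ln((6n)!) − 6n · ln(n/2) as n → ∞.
S_n ~ 6n · (ln 12 − 1) + O(ln n)

Stirling: ln((6n)!) = 6n ln(6n) − 6n + O(ln n).
  S_n = 6n ln(6n) − 6n − 6n ln(n/2) + O(ln n)
      = 6n ln(6n) − 6n ln n + 6n ln 2 − 6n + O(ln n)
      = 6n ln 6 + 6n ln 2 − 6n + O(ln n)
      = 6n (ln 12 − 1) + O(ln n).
Numerically ln(12) − 1 ≈ 1.4849.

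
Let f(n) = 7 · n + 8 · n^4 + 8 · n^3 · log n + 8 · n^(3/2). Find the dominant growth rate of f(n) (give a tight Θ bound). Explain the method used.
f(n) ∈ Θ(n^4)

Compare the terms by growth order. For large n, n^a · (log n)^b dominates n^a' · (log n)^b' iff a > a', or (a = a' and b > b'). Ranking the 4 terms shows the dominant one is 8 · n^4. Hence f(n) ∈ Θ(n^4).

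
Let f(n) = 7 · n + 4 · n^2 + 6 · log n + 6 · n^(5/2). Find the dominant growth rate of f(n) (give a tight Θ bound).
f(n) ∈ Θ(n^(5/2))

Compare the terms by growth order. For large n, n^a · (log n)^b dominates n^a' · (log n)^b' iff a > a', or (a = a' and b > b'). Ranking the 4 terms shows the dominant one is 6 · n^(5/2). Hence f(n) ∈ Θ(n^(5/2)).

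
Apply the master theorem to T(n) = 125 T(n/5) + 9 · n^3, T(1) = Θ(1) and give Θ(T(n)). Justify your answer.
T(n) = Θ(n^3 log n)

log_5 125 = 3, and f(n) = 9 · n^3 = Θ(n^(log_5 125)). This is Case 2 of the master theorem: T(n) = Θ(f(n) · log n) = Θ(n^3 log n).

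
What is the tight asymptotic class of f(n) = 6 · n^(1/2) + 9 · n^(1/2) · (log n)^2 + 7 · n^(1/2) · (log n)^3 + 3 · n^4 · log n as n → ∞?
f(n) ∈ Θ(n^4 · log n)

Compare the terms by growth order. For large n, n^a · (log n)^b dominates n^a' · (log n)^b' iff a > a', or (a = a' and b > b'). Ranking the 4 terms shows the dominant one is 3 · n^4 · log n. Hence f(n) ∈ Θ(n^4 · log n).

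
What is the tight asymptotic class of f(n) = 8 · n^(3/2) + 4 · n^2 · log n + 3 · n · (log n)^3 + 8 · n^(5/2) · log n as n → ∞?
f(n) ∈ Θ(n^(5/2) · log n)

Compare the terms by growth order. For large n, n^a · (log n)^b dominates n^a' · (log n)^b' iff a > a', or (a = a' and b > b'). Ranking the 4 terms shows the dominant one is 8 · n^(5/2) · log n. Hence f(n) ∈ Θ(n^(5/2) · log n).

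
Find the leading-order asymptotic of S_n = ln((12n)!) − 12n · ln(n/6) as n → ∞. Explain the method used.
S_n ~ 12n · (ln 72 − 1) + O(ln n)

Stirling: ln((12n)!) = 12n ln(12n) − 12n + O(ln n).
  S_n = 12n ln(12n) − 12n − 12n ln(n/6) + O(ln n)
      = 12n ln(12n) − 12n ln n + 12n ln 6 − 12n + O(ln n)
      = 12n ln 12 + 12n ln 6 − 12n + O(ln n)
      = 12n (ln 72 − 1) + O(ln n).
Numerically ln(72) − 1 ≈ 3.2767.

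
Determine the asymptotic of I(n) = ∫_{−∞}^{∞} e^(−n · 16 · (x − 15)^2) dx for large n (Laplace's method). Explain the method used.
I(n) = sqrt(π/(16n))

Here φ(x) = 16 · (x − 15)^2 has its unique minimum at x* = 15 with φ(x*) = 0 and φ''(x*) = 32. Laplace's method gives
  I(n) ~ e^(−n φ(x*)) · sqrt(2π / (n · φ''(x*))) = sqrt(2π / (32n)) = sqrt(π/(16n)).
This is exact: substituting u = (x − 15)·sqrt(16n) gives I(n) = (1/sqrt(16n)) ∫_{−∞}^{∞} e^(−u^2) du = sqrt(π/(16n)).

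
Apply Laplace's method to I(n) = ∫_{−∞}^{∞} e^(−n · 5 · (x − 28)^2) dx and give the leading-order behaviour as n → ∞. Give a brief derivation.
I(n) = sqrt(π/(5n))

Here φ(x) = 5 · (x − 28)^2 has its unique minimum at x* = 28 with φ(x*) = 0 and φ''(x*) = 10. Laplace's method gives
  I(n) ~ e^(−n φ(x*)) · sqrt(2π / (n · φ''(x*))) = sqrt(2π / (10n)) = sqrt(π/(5n)).
This is exact: substituting u = (x − 28)·sqrt(5n) gives I(n) = (1/sqrt(5n)) ∫_{−∞}^{∞} e^(−u^2) du = sqrt(π/(5n)).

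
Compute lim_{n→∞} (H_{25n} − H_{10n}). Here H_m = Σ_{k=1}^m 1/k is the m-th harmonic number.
lim = ln(25/10) = ln(5/2)

Euler-Maclaurin gives H_m = ln m + γ + 1/(2m) + O(1/m^2). The γ and O(1/m) terms cancel in the difference:
  H_{25n} − H_{10n} = ln(25n) − ln(10n) + O(1/n) = ln(25/10) + O(1/n).
Hence the limit is ln(25/10) = ln(5/2).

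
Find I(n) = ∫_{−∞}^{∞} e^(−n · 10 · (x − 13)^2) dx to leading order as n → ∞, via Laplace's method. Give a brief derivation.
I(n) = sqrt(π/(10n))

Here φ(x) = 10 · (x − 13)^2 has its unique minimum at x* = 13 with φ(x*) = 0 and φ''(x*) = 20. Laplace's method gives
  I(n) ~ e^(−n φ(x*)) · sqrt(2π / (n · φ''(x*))) = sqrt(2π / (20n)) = sqrt(π/(10n)).
This is exact: substituting u = (x − 13)·sqrt(10n) gives I(n) = (1/sqrt(10n)) ∫_{−∞}^{∞} e^(−u^2) du = sqrt(π/(10n)).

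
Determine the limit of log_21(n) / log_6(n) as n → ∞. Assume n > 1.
lim = ln(6) / ln(21) = log_21(6)

Change of base: log_21(n) = ln n / ln 21 and log_6(n) = ln n / ln 6. The ratio is (ln n / ln 21) · (ln 6 / ln n) = ln 6 / ln 21, a constant independent of n. So the limit is ln 6 / ln 21 = log_21(6).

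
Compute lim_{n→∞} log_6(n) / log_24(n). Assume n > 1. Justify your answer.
lim = ln(24) / ln(6) = log_6(24)

Change of base: log_6(n) = ln n / ln 6 and log_24(n) = ln n / ln 24. The ratio is (ln n / ln 6) · (ln 24 / ln n) = ln 24 / ln 6, a constant independent of n. So the limit is ln 24 / ln 6 = log_6(24).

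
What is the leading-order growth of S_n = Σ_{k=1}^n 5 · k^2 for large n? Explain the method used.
S_n ~ 5 · n^3 / 3

By integral comparison (Euler-Maclaurin), Σ_{k=1}^n 5 · k^2 = 5 · ∫_0^n x^2 dx + O(n^2) = 5 · n^3/3 + O(n^2). (Equivalently, Faulhaber's formula gives the same leading term.)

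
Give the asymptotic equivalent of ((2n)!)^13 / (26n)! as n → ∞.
((2n)!)^13/(26n)! ~ ((2π·2n)^(12/2) / sqrt(13)) · 13^(−13·2n)  →  0

Write N = 2n. Stirling: N! ~ sqrt(2π N)(N/e)^N and (13N)! ~ sqrt(2π·13N)·(13N/e)^(13N).
  (N!)^13/(13N)! ~ (2π N)^(13/2) (N/e)^(13N) / [sqrt(2π·13N) (13N/e)^(13N)]
     = (2π N)^(13/2) / sqrt(2π·13N) · (N/(13N))^(13N)
     = (2π N)^((13−1)/2) / sqrt(13) · 13^(−13N).
Since 13^13 > 1, the factor 13^(−13N) decays exponentially, so the ratio → 0. Substituting N = 2n gives the stated form.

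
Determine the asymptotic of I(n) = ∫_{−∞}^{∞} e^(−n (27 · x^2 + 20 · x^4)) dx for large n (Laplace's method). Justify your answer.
I(n) ~ sqrt(π/(27n))

φ(x) = 27 · x^2 + 20 · x^4 has its unique global minimum at x* = 0 (since φ'(x) = 54x + 80x^3 = 0 only at x = 0 for real x with both coefficients positive, and φ → ∞ as |x| → ∞). At x* = 0, φ(0) = 0 and φ''(0) = 54. Laplace's method then gives
  I(n) ~ sqrt(2π / (n · φ''(0))) · e^(−n φ(0)) = sqrt(2π / (54n)) = sqrt(π/(27n)).
The 20 · x^4 term contributes only at subleading order (an O(1/n) relative correction).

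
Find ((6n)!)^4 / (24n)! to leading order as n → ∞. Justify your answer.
((6n)!)^4/(24n)! ~ ((2π·6n)^(3/2) / 2) · 4^(−4·6n)  →  0

Write N = 6n. Stirling: N! ~ sqrt(2π N)(N/e)^N and (4N)! ~ sqrt(2π·4N)·(4N/e)^(4N).
  (N!)^4/(4N)! ~ (2π N)^(4/2) (N/e)^(4N) / [sqrt(2π·4N) (4N/e)^(4N)]
     = (2π N)^(4/2) / sqrt(2π·4N) · (N/(4N))^(4N)
     = (2π N)^((4−1)/2) / 2 · 4^(−4N).
Since 4^4 > 1, the factor 4^(−4N) decays exponentially, so the ratio → 0. Substituting N = 6n gives the stated form.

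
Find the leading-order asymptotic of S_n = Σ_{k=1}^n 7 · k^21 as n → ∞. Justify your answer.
S_n ~ 7 · n^22 / 22

By integral comparison (Euler-Maclaurin), Σ_{k=1}^n 7 · k^21 = 7 · ∫_0^n x^21 dx + O(n^21) = 7 · n^22/22 + O(n^21). (Equivalently, Faulhaber's formula gives the same leading term.)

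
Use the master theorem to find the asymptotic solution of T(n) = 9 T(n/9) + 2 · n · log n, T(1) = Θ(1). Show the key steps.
T(n) = Θ(n · (log n)^2)

Here log_9 9 = 1 and f(n) = 2 · n · log n = Θ(n^(log_9 9) · (log n)^1). This is the extended Case 2 of the master theorem (f matches the critical exponent up to log factors), giving T(n) = Θ(n^(log_9 9) · (log n)^(1+1)) = Θ(n · (log n)^2).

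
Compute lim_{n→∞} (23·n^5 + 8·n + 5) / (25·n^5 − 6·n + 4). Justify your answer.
lim = 23/25

For large n the leading n^5 terms dominate both numerator and denominator. Dividing top and bottom by n^5, every other term tends to 0, leaving 23/25.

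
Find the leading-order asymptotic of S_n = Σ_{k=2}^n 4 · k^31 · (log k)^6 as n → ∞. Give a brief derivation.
S_n ~ n^32 · (log n)^6 / 8

By integral comparison, S_n = ∫_1^n 4 · x^31 · (log x)^6 dx + O(n^31 · (log n)^6). For the integral, the leading term of ∫_1^n x^31 (log x)^6 dx is n^32/32 · (log n)^6 (by repeated integration by parts; each step lowers the log-exponent and produces a relatively O(1/log n) correction). Hence S_n ~ n^32 · (log n)^6 / 8.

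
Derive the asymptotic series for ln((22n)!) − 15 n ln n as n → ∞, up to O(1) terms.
ln((22n)!) − 15 n ln n = 7 n ln n + 22(ln 22 − 1) n + (1/2) ln(2π·22n) + O(1/n)

Stirling: ln((22n)!) = 22n ln(22n) − 22n + (1/2) ln(2π·22n) + O(1/n).
Expand 22n ln(22n) = 22n (ln n + ln 22) = 22n ln n + 22n ln 22.
Subtract 15n ln n: leading term is (22 − 15) n ln n = 7 n ln n. The next term is 22n ln 22 − 22n = 22(ln 22 − 1) n. Then the (1/2) ln(2π·22n) correction.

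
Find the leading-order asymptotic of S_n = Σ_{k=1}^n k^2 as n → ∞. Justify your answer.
S_n ~ n^3 / 3

By integral comparison (Euler-Maclaurin), Σ_{k=1}^n k^2 = ∫_0^n x^2 dx + O(n^2) = n^3/3 + O(n^2). (Equivalently, Faulhaber's formula gives the same leading term.)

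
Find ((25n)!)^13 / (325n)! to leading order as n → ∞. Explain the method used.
((25n)!)^13/(325n)! ~ ((2π·25n)^(12/2) / sqrt(13)) · 13^(−13·25n)  →  0

Write N = 25n. Stirling: N! ~ sqrt(2π N)(N/e)^N and (13N)! ~ sqrt(2π·13N)·(13N/e)^(13N).
  (N!)^13/(13N)! ~ (2π N)^(13/2) (N/e)^(13N) / [sqrt(2π·13N) (13N/e)^(13N)]
     = (2π N)^(13/2) / sqrt(2π·13N) · (N/(13N))^(13N)
     = (2π N)^((13−1)/2) / sqrt(13) · 13^(−13N).
Since 13^13 > 1, the factor 13^(−13N) decays exponentially, so the ratio → 0. Substituting N = 25n gives the stated form.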